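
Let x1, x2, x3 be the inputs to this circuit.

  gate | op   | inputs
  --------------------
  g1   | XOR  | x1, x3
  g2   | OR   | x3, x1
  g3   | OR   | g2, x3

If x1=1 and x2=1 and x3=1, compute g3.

g2 = 1 OR 1 = 1
g3 = 1 OR 1 = 1

1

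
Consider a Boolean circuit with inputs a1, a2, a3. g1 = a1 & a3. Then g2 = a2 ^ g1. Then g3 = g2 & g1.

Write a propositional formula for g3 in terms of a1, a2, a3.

(a2 ^ (a1 & a3)) & (a1 & a3)

g1 = a1 & a3
g2 = a2 ^ g1 = a2 ^ (a1 & a3)
g3 = g2 & g1 = (a2 ^ (a1 & a3)) & (a1 & a3)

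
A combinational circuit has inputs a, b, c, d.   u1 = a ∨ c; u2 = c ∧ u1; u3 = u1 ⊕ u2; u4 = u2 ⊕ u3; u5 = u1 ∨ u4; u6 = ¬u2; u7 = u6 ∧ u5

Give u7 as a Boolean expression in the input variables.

¬(c ∧ (a ∨ c)) ∧ ((a ∨ c) ∨ ((c ∧ (a ∨ c)) ⊕ ((a ∨ c) ⊕ (c ∧ (a ∨ c)))))

u1 = a ∨ c
u2 = c ∧ u1 = c ∧ (a ∨ c)
u3 = u1 ⊕ u2 = (a ∨ c) ⊕ (c ∧ (a ∨ c))
u4 = u2 ⊕ u3 = (c ∧ (a ∨ c)) ⊕ ((a ∨ c) ⊕ (c ∧ (a ∨ c)))
u5 = u1 ∨ u4 = (a ∨ c) ∨ ((c ∧ (a ∨ c)) ⊕ ((a ∨ c) ⊕ (c ∧ (a ∨ c))))
u6 = ¬u2 = ¬(c ∧ (a ∨ c))
u7 = u6 ∧ u5 = ¬(c ∧ (a ∨ c)) ∧ ((a ∨ c) ∨ ((c ∧ (a ∨ c)) ⊕ ((a ∨ c) ⊕ (c ∧ (a ∨ c)))))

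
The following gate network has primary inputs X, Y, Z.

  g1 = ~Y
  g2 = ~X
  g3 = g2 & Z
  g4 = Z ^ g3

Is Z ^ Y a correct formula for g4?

No

g2 = ~X
g3 = g2 & Z = ~X & Z
g4 = Z ^ g3 = Z ^ (~X & Z)
At X=0, Y=0, Z=1: circuit gives 0, formula gives 1.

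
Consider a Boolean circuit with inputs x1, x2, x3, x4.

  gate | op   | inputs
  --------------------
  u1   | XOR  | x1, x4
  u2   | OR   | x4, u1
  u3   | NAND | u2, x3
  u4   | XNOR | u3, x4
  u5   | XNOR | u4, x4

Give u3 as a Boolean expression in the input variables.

(x4 OR (x1 XOR x4)) NAND x3

u1 = x1 XOR x4
u2 = x4 OR u1 = x4 OR (x1 XOR x4)
u3 = u2 NAND x3 = (x4 OR (x1 XOR x4)) NAND x3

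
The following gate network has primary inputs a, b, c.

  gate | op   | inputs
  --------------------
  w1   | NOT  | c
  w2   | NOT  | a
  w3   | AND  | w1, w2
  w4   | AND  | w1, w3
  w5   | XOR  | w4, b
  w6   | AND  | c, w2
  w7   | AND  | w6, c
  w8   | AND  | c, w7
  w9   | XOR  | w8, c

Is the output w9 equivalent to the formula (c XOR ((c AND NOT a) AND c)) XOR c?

w2 = NOT a
w6 = c AND w2 = c AND NOT a
w7 = w6 AND c = (c AND NOT a) AND c
w8 = c AND w7 = c AND ((c AND NOT a) AND c)
w9 = w8 XOR c = (c AND ((c AND NOT a) AND c)) XOR c
At a=0, b=0, c=1: circuit gives 0, formula gives 1.

No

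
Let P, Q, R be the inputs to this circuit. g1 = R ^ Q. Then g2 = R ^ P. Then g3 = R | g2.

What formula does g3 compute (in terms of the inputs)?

R | (R ^ P)

g2 = R ^ P
g3 = R | g2 = R | (R ^ P)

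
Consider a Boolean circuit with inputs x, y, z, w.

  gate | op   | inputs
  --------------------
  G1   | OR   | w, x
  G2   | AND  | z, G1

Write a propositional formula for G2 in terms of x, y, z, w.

G1 = w OR x
G2 = z AND G1 = z AND (w OR x)

z AND (w OR x)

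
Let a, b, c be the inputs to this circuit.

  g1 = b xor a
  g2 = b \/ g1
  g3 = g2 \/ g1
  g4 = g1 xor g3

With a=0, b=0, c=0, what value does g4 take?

g1 = 0 xor 0 = 0
g2 = 0 \/ 0 = 0
g3 = 0 \/ 0 = 0
g4 = 0 xor 0 = 0

0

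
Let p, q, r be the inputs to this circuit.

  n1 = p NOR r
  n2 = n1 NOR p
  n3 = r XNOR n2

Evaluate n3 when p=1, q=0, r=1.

n1 = 1 NOR 1 = 0
n2 = 0 NOR 1 = 0
n3 = 1 XNOR 0 = 0

0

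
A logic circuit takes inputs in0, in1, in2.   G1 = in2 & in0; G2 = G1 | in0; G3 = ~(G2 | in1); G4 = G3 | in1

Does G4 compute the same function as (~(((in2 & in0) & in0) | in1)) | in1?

G1 = in2 & in0
G2 = G1 | in0 = (in2 & in0) | in0
G3 = ~(G2 | in1) = ~(((in2 & in0) | in0) | in1)
G4 = G3 | in1 = (~(((in2 & in0) | in0) | in1)) | in1
At in0=1, in1=0, in2=0: circuit gives 0, formula gives 1.

No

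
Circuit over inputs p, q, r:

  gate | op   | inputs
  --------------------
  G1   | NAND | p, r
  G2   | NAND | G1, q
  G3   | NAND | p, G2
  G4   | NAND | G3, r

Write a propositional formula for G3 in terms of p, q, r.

G1 = p NAND r
G2 = G1 NAND q = (p NAND r) NAND q
G3 = p NAND G2 = p NAND ((p NAND r) NAND q)

p NAND ((p NAND r) NAND q)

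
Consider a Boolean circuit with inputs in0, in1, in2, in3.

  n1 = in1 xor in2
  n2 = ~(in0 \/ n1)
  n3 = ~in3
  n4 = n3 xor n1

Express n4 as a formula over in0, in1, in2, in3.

~in3 xor (in1 xor in2)

n1 = in1 xor in2
n3 = ~in3
n4 = n3 xor n1 = ~in3 xor (in1 xor in2)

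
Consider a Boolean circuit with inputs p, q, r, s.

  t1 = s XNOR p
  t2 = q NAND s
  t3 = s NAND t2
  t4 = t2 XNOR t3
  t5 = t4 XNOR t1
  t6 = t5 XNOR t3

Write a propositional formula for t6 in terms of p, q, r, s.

t1 = s XNOR p
t2 = q NAND s
t3 = s NAND t2 = s NAND (q NAND s)
t4 = t2 XNOR t3 = (q NAND s) XNOR (s NAND (q NAND s))
t5 = t4 XNOR t1 = ((q NAND s) XNOR (s NAND (q NAND s))) XNOR (s XNOR p)
t6 = t5 XNOR t3 = (((q NAND s) XNOR (s NAND (q NAND s))) XNOR (s XNOR p)) XNOR (s NAND (q NAND s))

(((q NAND s) XNOR (s NAND (q NAND s))) XNOR (s XNOR p)) XNOR (s NAND (q NAND s))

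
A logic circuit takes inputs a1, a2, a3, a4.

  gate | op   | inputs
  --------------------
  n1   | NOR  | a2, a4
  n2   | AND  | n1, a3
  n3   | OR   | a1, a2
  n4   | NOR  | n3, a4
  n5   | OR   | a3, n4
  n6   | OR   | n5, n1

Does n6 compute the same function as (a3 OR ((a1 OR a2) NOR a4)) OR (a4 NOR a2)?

n1 = a2 NOR a4
n3 = a1 OR a2
n4 = n3 NOR a4 = (a1 OR a2) NOR a4
n5 = a3 OR n4 = a3 OR ((a1 OR a2) NOR a4)
n6 = n5 OR n1 = (a3 OR ((a1 OR a2) NOR a4)) OR (a2 NOR a4)
At a1=0, a2=0, a3=0, a4=1: circuit gives 0, formula gives 0.
At a1=0, a2=0, a3=0, a4=0: circuit gives 1, formula gives 1.
Agrees on all 16 inputs.

Yes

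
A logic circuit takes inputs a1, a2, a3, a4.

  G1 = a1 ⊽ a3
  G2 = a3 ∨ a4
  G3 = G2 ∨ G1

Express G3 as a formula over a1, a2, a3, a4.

(a3 ∨ a4) ∨ (a1 ⊽ a3)

G1 = a1 ⊽ a3
G2 = a3 ∨ a4
G3 = G2 ∨ G1 = (a3 ∨ a4) ∨ (a1 ⊽ a3)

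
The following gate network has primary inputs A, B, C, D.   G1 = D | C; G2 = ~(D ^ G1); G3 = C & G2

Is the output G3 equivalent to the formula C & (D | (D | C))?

G1 = D | C
G2 = ~(D ^ G1) = ~(D ^ (D | C))
G3 = C & G2 = C & (~(D ^ (D | C)))
At A=0, B=0, C=1, D=0: circuit gives 0, formula gives 1.

No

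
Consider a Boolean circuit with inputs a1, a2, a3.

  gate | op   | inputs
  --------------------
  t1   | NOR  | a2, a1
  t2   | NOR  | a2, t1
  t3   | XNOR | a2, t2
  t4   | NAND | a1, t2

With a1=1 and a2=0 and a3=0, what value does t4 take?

0

t1 = 0 NOR 1 = 0
t2 = 0 NOR 0 = 1
t4 = 1 NAND 1 = 0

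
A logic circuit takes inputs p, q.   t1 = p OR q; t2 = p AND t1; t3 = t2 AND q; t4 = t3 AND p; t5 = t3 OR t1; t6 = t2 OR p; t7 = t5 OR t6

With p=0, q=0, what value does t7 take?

0

t1 = 0 OR 0 = 0
t2 = 0 AND 0 = 0
t3 = 0 AND 0 = 0
t5 = 0 OR 0 = 0
t6 = 0 OR 0 = 0
t7 = 0 OR 0 = 0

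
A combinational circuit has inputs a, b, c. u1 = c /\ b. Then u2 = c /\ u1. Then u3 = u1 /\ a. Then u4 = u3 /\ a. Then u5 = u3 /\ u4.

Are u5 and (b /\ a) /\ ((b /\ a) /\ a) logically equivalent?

u1 = c /\ b
u3 = u1 /\ a = (c /\ b) /\ a
u4 = u3 /\ a = ((c /\ b) /\ a) /\ a
u5 = u3 /\ u4 = ((c /\ b) /\ a) /\ (((c /\ b) /\ a) /\ a)
At a=1, b=1, c=0: circuit gives 0, formula gives 1.

No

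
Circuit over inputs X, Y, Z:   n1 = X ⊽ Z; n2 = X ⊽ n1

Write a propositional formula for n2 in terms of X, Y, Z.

n1 = X ⊽ Z
n2 = X ⊽ n1 = X ⊽ (X ⊽ Z)

X ⊽ (X ⊽ Z)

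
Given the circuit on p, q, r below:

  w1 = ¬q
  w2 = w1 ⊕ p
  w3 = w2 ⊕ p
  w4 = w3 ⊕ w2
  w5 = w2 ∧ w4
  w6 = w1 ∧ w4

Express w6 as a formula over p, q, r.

w1 = ¬q
w2 = w1 ⊕ p = ¬q ⊕ p
w3 = w2 ⊕ p = (¬q ⊕ p) ⊕ p
w4 = w3 ⊕ w2 = ((¬q ⊕ p) ⊕ p) ⊕ (¬q ⊕ p)
w6 = w1 ∧ w4 = ¬q ∧ (((¬q ⊕ p) ⊕ p) ⊕ (¬q ⊕ p))

¬q ∧ (((¬q ⊕ p) ⊕ p) ⊕ (¬q ⊕ p))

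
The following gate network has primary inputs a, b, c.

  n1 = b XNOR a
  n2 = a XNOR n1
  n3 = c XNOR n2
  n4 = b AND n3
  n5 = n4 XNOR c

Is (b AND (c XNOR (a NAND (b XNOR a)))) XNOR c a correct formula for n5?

n1 = b XNOR a
n2 = a XNOR n1 = a XNOR (b XNOR a)
n3 = c XNOR n2 = c XNOR (a XNOR (b XNOR a))
n4 = b AND n3 = b AND (c XNOR (a XNOR (b XNOR a)))
n5 = n4 XNOR c = (b AND (c XNOR (a XNOR (b XNOR a)))) XNOR c
At a=1, b=1, c=0: circuit gives 1, formula gives 0.

No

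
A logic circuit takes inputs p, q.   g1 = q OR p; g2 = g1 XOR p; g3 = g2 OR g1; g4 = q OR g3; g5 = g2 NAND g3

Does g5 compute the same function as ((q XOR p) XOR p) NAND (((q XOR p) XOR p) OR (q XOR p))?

No

g1 = q OR p
g2 = g1 XOR p = (q OR p) XOR p
g3 = g2 OR g1 = ((q OR p) XOR p) OR (q OR p)
g5 = g2 NAND g3 = ((q OR p) XOR p) NAND (((q OR p) XOR p) OR (q OR p))
At p=1, q=1: circuit gives 1, formula gives 0.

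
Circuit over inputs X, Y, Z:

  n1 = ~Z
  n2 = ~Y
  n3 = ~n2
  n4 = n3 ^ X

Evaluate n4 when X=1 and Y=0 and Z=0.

n2 = ~0 = 1
n3 = ~1 = 0
n4 = 0 ^ 1 = 1

1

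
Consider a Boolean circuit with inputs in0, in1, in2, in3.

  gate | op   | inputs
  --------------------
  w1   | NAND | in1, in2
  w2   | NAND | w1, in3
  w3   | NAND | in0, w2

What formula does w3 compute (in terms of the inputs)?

w1 = in1 NAND in2
w2 = w1 NAND in3 = (in1 NAND in2) NAND in3
w3 = in0 NAND w2 = in0 NAND ((in1 NAND in2) NAND in3)

in0 NAND ((in1 NAND in2) NAND in3)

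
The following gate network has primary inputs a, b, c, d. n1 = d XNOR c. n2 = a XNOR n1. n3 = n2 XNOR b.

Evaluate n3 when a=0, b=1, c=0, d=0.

n1 = 0 XNOR 0 = 1
n2 = 0 XNOR 1 = 0
n3 = 0 XNOR 1 = 0

0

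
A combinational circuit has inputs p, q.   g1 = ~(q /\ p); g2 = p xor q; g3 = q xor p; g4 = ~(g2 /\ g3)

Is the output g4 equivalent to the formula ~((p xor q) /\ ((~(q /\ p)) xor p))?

g2 = p xor q
g3 = q xor p
g4 = ~(g2 /\ g3) = ~((p xor q) /\ (q xor p))
At p=1, q=0: circuit gives 0, formula gives 1.

No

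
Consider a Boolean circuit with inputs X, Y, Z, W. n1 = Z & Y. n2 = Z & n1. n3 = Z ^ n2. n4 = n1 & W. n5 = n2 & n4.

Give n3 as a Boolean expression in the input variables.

n1 = Z & Y
n2 = Z & n1 = Z & (Z & Y)
n3 = Z ^ n2 = Z ^ (Z & (Z & Y))

Z ^ (Z & (Z & Y))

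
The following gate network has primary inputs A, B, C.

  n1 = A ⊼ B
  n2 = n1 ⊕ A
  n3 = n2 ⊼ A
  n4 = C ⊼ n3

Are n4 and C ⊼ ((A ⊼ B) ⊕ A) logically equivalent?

n1 = A ⊼ B
n2 = n1 ⊕ A = (A ⊼ B) ⊕ A
n3 = n2 ⊼ A = ((A ⊼ B) ⊕ A) ⊼ A
n4 = C ⊼ n3 = C ⊼ (((A ⊼ B) ⊕ A) ⊼ A)
At A=1, B=0, C=1: circuit gives 0, formula gives 1.

No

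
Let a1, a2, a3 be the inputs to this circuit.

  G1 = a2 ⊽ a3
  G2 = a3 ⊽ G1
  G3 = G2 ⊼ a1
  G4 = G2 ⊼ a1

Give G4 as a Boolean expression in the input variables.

G1 = a2 ⊽ a3
G2 = a3 ⊽ G1 = a3 ⊽ (a2 ⊽ a3)
G4 = G2 ⊼ a1 = (a3 ⊽ (a2 ⊽ a3)) ⊼ a1

(a3 ⊽ (a2 ⊽ a3)) ⊼ a1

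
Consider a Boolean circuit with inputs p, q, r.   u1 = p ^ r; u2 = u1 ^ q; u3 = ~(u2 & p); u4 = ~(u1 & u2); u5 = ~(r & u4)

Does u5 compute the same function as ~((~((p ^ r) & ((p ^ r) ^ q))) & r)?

u1 = p ^ r
u2 = u1 ^ q = (p ^ r) ^ q
u4 = ~(u1 & u2) = ~((p ^ r) & ((p ^ r) ^ q))
u5 = ~(r & u4) = ~(r & (~((p ^ r) & ((p ^ r) ^ q))))
At p=0, q=1, r=1: circuit gives 0, formula gives 0.
At p=0, q=0, r=0: circuit gives 1, formula gives 1.
Agrees on all 8 inputs.

Yes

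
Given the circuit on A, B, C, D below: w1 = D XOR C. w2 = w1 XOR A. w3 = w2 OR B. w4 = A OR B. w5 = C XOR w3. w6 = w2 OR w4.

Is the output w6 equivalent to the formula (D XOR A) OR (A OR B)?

No

w1 = D XOR C
w2 = w1 XOR A = (D XOR C) XOR A
w4 = A OR B
w6 = w2 OR w4 = ((D XOR C) XOR A) OR (A OR B)
At A=0, B=0, C=1, D=0: circuit gives 1, formula gives 0.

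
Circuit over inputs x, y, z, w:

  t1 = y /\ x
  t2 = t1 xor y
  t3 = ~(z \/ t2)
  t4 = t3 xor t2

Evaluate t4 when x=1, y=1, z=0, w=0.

1

t1 = 1 /\ 1 = 1
t2 = 1 xor 1 = 0
t3 = ~(0 \/ 0) = 1
t4 = 1 xor 0 = 1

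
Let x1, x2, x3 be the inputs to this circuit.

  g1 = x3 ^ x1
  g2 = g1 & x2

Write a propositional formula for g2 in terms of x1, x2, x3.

(x3 ^ x1) & x2

g1 = x3 ^ x1
g2 = g1 & x2 = (x3 ^ x1) & x2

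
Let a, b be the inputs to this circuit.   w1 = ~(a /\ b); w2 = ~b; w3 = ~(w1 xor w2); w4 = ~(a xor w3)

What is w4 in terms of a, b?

~(a xor (~((~(a /\ b)) xor ~b)))

w1 = ~(a /\ b)
w2 = ~b
w3 = ~(w1 xor w2) = ~((~(a /\ b)) xor ~b)
w4 = ~(a xor w3) = ~(a xor (~((~(a /\ b)) xor ~b)))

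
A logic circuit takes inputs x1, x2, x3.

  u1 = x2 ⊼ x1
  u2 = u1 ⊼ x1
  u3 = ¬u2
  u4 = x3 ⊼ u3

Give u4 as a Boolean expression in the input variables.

x3 ⊼ ¬((x2 ⊼ x1) ⊼ x1)

u1 = x2 ⊼ x1
u2 = u1 ⊼ x1 = (x2 ⊼ x1) ⊼ x1
u3 = ¬u2 = ¬((x2 ⊼ x1) ⊼ x1)
u4 = x3 ⊼ u3 = x3 ⊼ ¬((x2 ⊼ x1) ⊼ x1)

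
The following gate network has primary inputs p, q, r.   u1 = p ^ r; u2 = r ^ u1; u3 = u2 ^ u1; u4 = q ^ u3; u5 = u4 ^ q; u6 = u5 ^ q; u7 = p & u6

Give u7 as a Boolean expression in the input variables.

u1 = p ^ r
u2 = r ^ u1 = r ^ (p ^ r)
u3 = u2 ^ u1 = (r ^ (p ^ r)) ^ (p ^ r)
u4 = q ^ u3 = q ^ ((r ^ (p ^ r)) ^ (p ^ r))
u5 = u4 ^ q = (q ^ ((r ^ (p ^ r)) ^ (p ^ r))) ^ q
u6 = u5 ^ q = ((q ^ ((r ^ (p ^ r)) ^ (p ^ r))) ^ q) ^ q
u7 = p & u6 = p & (((q ^ ((r ^ (p ^ r)) ^ (p ^ r))) ^ q) ^ q)

p & (((q ^ ((r ^ (p ^ r)) ^ (p ^ r))) ^ q) ^ q)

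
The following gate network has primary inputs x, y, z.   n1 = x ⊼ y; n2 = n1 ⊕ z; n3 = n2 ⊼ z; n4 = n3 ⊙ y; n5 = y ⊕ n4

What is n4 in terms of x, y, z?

n1 = x ⊼ y
n2 = n1 ⊕ z = (x ⊼ y) ⊕ z
n3 = n2 ⊼ z = ((x ⊼ y) ⊕ z) ⊼ z
n4 = n3 ⊙ y = (((x ⊼ y) ⊕ z) ⊼ z) ⊙ y

(((x ⊼ y) ⊕ z) ⊼ z) ⊙ y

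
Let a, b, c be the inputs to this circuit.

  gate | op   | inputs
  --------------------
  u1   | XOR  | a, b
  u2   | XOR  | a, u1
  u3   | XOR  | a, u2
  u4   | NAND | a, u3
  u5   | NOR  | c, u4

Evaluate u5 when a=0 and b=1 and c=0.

0

u1 = 0 XOR 1 = 1
u2 = 0 XOR 1 = 1
u3 = 0 XOR 1 = 1
u4 = 0 NAND 1 = 1
u5 = 0 NOR 1 = 0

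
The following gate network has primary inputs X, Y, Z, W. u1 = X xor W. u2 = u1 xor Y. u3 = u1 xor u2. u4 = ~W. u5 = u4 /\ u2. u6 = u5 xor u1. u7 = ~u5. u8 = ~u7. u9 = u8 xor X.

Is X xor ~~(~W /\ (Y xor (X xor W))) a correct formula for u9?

u1 = X xor W
u2 = u1 xor Y = (X xor W) xor Y
u4 = ~W
u5 = u4 /\ u2 = ~W /\ ((X xor W) xor Y)
u7 = ~u5 = ~(~W /\ ((X xor W) xor Y))
u8 = ~u7 = ~~(~W /\ ((X xor W) xor Y))
u9 = u8 xor X = ~~(~W /\ ((X xor W) xor Y)) xor X
At X=0, Y=0, Z=0, W=0: circuit gives 0, formula gives 0.
At X=0, Y=1, Z=0, W=0: circuit gives 1, formula gives 1.
Agrees on all 16 inputs.

Yes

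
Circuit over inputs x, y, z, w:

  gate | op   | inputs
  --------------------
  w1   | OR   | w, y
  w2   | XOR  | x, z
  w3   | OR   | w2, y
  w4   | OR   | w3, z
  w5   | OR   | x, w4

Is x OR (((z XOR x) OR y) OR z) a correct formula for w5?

w2 = x XOR z
w3 = w2 OR y = (x XOR z) OR y
w4 = w3 OR z = ((x XOR z) OR y) OR z
w5 = x OR w4 = x OR (((x XOR z) OR y) OR z)
At x=0, y=0, z=0, w=0: circuit gives 0, formula gives 0.
At x=0, y=0, z=1, w=0: circuit gives 1, formula gives 1.
Agrees on all 16 inputs.

Yes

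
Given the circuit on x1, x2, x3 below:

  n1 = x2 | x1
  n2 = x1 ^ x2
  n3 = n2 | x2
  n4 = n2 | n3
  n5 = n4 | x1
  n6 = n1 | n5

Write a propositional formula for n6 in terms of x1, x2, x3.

n1 = x2 | x1
n2 = x1 ^ x2
n3 = n2 | x2 = (x1 ^ x2) | x2
n4 = n2 | n3 = (x1 ^ x2) | ((x1 ^ x2) | x2)
n5 = n4 | x1 = ((x1 ^ x2) | ((x1 ^ x2) | x2)) | x1
n6 = n1 | n5 = (x2 | x1) | (((x1 ^ x2) | ((x1 ^ x2) | x2)) | x1)

(x2 | x1) | (((x1 ^ x2) | ((x1 ^ x2) | x2)) | x1)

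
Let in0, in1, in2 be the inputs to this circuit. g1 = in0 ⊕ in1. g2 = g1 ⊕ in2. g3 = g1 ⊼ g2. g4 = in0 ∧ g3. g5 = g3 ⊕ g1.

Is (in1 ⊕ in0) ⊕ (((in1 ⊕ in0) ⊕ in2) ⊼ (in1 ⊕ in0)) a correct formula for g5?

g1 = in0 ⊕ in1
g2 = g1 ⊕ in2 = (in0 ⊕ in1) ⊕ in2
g3 = g1 ⊼ g2 = (in0 ⊕ in1) ⊼ ((in0 ⊕ in1) ⊕ in2)
g5 = g3 ⊕ g1 = ((in0 ⊕ in1) ⊼ ((in0 ⊕ in1) ⊕ in2)) ⊕ (in0 ⊕ in1)
At in0=0, in1=1, in2=1: circuit gives 0, formula gives 0.
At in0=0, in1=0, in2=0: circuit gives 1, formula gives 1.
Agrees on all 8 inputs.

Yes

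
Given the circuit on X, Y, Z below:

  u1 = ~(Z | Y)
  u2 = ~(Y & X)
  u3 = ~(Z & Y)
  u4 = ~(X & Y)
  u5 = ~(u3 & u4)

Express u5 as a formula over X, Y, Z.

~((~(Z & Y)) & (~(X & Y)))

u3 = ~(Z & Y)
u4 = ~(X & Y)
u5 = ~(u3 & u4) = ~((~(Z & Y)) & (~(X & Y)))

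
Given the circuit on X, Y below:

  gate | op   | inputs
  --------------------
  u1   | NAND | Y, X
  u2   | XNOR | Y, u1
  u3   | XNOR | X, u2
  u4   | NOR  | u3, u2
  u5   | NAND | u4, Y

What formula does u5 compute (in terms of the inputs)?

u1 = Y NAND X
u2 = Y XNOR u1 = Y XNOR (Y NAND X)
u3 = X XNOR u2 = X XNOR (Y XNOR (Y NAND X))
u4 = u3 NOR u2 = (X XNOR (Y XNOR (Y NAND X))) NOR (Y XNOR (Y NAND X))
u5 = u4 NAND Y = ((X XNOR (Y XNOR (Y NAND X))) NOR (Y XNOR (Y NAND X))) NAND Y

((X XNOR (Y XNOR (Y NAND X))) NOR (Y XNOR (Y NAND X))) NAND Y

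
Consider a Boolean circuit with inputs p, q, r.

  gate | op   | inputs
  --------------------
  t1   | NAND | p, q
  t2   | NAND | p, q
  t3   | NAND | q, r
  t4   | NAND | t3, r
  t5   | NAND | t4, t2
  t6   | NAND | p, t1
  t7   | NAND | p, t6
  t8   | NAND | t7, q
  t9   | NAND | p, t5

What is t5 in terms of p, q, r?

((q NAND r) NAND r) NAND (p NAND q)

t2 = p NAND q
t3 = q NAND r
t4 = t3 NAND r = (q NAND r) NAND r
t5 = t4 NAND t2 = ((q NAND r) NAND r) NAND (p NAND q)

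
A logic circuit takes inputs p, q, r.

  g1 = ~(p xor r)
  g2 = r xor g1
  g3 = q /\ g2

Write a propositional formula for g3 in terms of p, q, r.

g1 = ~(p xor r)
g2 = r xor g1 = r xor (~(p xor r))
g3 = q /\ g2 = q /\ (r xor (~(p xor r)))

q /\ (r xor (~(p xor r)))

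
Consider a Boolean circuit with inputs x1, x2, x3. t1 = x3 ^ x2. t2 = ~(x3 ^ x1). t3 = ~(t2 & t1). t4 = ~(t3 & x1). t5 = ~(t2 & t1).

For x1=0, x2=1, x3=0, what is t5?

0

t1 = 0 ^ 1 = 1
t2 = ~(0 ^ 0) = 1
t5 = ~(1 & 1) = 0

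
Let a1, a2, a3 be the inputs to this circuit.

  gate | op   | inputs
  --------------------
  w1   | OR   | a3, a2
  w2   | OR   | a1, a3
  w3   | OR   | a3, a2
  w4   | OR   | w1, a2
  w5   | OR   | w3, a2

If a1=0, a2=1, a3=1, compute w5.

w3 = 1 OR 1 = 1
w5 = 1 OR 1 = 1

1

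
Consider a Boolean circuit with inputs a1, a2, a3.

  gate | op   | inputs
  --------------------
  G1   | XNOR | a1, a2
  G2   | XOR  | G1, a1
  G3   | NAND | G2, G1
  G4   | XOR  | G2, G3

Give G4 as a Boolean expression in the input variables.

((a1 XNOR a2) XOR a1) XOR (((a1 XNOR a2) XOR a1) NAND (a1 XNOR a2))

G1 = a1 XNOR a2
G2 = G1 XOR a1 = (a1 XNOR a2) XOR a1
G3 = G2 NAND G1 = ((a1 XNOR a2) XOR a1) NAND (a1 XNOR a2)
G4 = G2 XOR G3 = ((a1 XNOR a2) XOR a1) XOR (((a1 XNOR a2) XOR a1) NAND (a1 XNOR a2))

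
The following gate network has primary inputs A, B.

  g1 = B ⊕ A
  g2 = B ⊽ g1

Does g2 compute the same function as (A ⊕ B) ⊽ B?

Yes

g1 = B ⊕ A
g2 = B ⊽ g1 = B ⊽ (B ⊕ A)
At A=0, B=1: circuit gives 0, formula gives 0.
At A=0, B=0: circuit gives 1, formula gives 1.
Agrees on all 4 inputs.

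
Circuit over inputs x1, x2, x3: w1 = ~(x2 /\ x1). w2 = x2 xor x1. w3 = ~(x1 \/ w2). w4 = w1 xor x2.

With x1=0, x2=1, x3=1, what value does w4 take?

w1 = ~(1 /\ 0) = 1
w4 = 1 xor 1 = 0

0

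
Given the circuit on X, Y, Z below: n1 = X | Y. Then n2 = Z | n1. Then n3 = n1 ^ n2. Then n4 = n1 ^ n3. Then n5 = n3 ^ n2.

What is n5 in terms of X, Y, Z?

((X | Y) ^ (Z | (X | Y))) ^ (Z | (X | Y))

n1 = X | Y
n2 = Z | n1 = Z | (X | Y)
n3 = n1 ^ n2 = (X | Y) ^ (Z | (X | Y))
n5 = n3 ^ n2 = ((X | Y) ^ (Z | (X | Y))) ^ (Z | (X | Y))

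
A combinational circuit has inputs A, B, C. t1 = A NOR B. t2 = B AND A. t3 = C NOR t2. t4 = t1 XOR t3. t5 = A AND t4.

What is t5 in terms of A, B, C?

A AND ((A NOR B) XOR (C NOR (B AND A)))

t1 = A NOR B
t2 = B AND A
t3 = C NOR t2 = C NOR (B AND A)
t4 = t1 XOR t3 = (A NOR B) XOR (C NOR (B AND A))
t5 = A AND t4 = A AND ((A NOR B) XOR (C NOR (B AND A)))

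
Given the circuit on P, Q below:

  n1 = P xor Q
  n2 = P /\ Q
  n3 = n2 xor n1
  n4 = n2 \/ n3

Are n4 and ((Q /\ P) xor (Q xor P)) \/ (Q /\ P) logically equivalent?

n1 = P xor Q
n2 = P /\ Q
n3 = n2 xor n1 = (P /\ Q) xor (P xor Q)
n4 = n2 \/ n3 = (P /\ Q) \/ ((P /\ Q) xor (P xor Q))
At P=0, Q=0: circuit gives 0, formula gives 0.
At P=0, Q=1: circuit gives 1, formula gives 1.
Agrees on all 4 inputs.

Yes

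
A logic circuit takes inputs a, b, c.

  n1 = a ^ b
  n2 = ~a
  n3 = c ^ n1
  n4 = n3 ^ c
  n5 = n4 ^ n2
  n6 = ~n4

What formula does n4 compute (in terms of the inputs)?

(c ^ (a ^ b)) ^ c

n1 = a ^ b
n3 = c ^ n1 = c ^ (a ^ b)
n4 = n3 ^ c = (c ^ (a ^ b)) ^ c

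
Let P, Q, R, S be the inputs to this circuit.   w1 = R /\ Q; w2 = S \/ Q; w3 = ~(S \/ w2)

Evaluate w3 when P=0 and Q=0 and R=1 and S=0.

1

w2 = 0 \/ 0 = 0
w3 = ~(0 \/ 0) = 1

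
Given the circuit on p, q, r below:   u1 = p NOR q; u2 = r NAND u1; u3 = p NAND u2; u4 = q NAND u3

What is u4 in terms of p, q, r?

q NAND (p NAND (r NAND (p NOR q)))

u1 = p NOR q
u2 = r NAND u1 = r NAND (p NOR q)
u3 = p NAND u2 = p NAND (r NAND (p NOR q))
u4 = q NAND u3 = q NAND (p NAND (r NAND (p NOR q)))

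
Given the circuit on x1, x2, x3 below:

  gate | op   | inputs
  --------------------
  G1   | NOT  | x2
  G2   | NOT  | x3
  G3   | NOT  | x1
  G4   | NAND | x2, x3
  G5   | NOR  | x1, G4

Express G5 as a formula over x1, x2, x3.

x1 NOR (x2 NAND x3)

G4 = x2 NAND x3
G5 = x1 NOR G4 = x1 NOR (x2 NAND x3)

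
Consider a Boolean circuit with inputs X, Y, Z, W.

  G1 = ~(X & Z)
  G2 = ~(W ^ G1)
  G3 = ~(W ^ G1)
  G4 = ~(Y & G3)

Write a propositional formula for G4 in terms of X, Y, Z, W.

G1 = ~(X & Z)
G3 = ~(W ^ G1) = ~(W ^ (~(X & Z)))
G4 = ~(Y & G3) = ~(Y & (~(W ^ (~(X & Z)))))

~(Y & (~(W ^ (~(X & Z)))))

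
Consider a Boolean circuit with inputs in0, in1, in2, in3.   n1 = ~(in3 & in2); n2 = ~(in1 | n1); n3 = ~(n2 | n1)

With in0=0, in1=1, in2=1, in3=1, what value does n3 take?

n1 = ~(1 & 1) = 0
n2 = ~(1 | 0) = 0
n3 = ~(0 | 0) = 1

1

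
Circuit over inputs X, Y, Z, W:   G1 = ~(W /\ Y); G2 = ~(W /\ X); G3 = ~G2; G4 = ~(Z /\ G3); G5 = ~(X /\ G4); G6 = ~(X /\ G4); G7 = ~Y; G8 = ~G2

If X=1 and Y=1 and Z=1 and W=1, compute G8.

G2 = ~(1 /\ 1) = 0
G8 = ~0 = 1

1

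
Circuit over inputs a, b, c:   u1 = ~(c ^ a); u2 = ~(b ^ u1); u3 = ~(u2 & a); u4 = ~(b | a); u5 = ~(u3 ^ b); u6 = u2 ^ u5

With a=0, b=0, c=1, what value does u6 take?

u1 = ~(1 ^ 0) = 0
u2 = ~(0 ^ 0) = 1
u3 = ~(1 & 0) = 1
u5 = ~(1 ^ 0) = 0
u6 = 1 ^ 0 = 1

1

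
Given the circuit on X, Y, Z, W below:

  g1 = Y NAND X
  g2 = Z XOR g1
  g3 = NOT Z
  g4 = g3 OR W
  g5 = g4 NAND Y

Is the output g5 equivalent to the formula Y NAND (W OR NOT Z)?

g3 = NOT Z
g4 = g3 OR W = NOT Z OR W
g5 = g4 NAND Y = (NOT Z OR W) NAND Y
At X=0, Y=1, Z=0, W=0: circuit gives 0, formula gives 0.
At X=0, Y=0, Z=0, W=0: circuit gives 1, formula gives 1.
Agrees on all 16 inputs.

Yes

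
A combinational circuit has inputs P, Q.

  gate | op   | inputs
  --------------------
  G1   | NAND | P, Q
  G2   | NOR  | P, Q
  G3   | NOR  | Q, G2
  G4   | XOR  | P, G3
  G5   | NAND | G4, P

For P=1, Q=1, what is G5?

0

G2 = 1 NOR 1 = 0
G3 = 1 NOR 0 = 0
G4 = 1 XOR 0 = 1
G5 = 1 NAND 1 = 0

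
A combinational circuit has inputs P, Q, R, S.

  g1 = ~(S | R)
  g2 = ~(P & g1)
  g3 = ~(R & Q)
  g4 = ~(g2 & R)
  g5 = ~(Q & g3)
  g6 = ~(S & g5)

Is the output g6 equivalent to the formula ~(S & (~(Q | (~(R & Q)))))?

No

g3 = ~(R & Q)
g5 = ~(Q & g3) = ~(Q & (~(R & Q)))
g6 = ~(S & g5) = ~(S & (~(Q & (~(R & Q)))))
At P=0, Q=0, R=0, S=1: circuit gives 0, formula gives 1.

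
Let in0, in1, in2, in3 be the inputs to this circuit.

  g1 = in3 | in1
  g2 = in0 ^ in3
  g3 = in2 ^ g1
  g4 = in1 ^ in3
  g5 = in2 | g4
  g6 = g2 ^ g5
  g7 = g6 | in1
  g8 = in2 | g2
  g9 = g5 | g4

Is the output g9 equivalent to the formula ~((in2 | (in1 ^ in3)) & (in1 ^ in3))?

g4 = in1 ^ in3
g5 = in2 | g4 = in2 | (in1 ^ in3)
g9 = g5 | g4 = (in2 | (in1 ^ in3)) | (in1 ^ in3)
At in0=0, in1=0, in2=0, in3=0: circuit gives 0, formula gives 1.

No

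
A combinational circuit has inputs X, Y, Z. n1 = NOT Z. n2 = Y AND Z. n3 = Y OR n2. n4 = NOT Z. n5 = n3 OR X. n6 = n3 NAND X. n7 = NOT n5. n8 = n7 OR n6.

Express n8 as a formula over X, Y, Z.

NOT ((Y OR (Y AND Z)) OR X) OR ((Y OR (Y AND Z)) NAND X)

n2 = Y AND Z
n3 = Y OR n2 = Y OR (Y AND Z)
n5 = n3 OR X = (Y OR (Y AND Z)) OR X
n6 = n3 NAND X = (Y OR (Y AND Z)) NAND X
n7 = NOT n5 = NOT ((Y OR (Y AND Z)) OR X)
n8 = n7 OR n6 = NOT ((Y OR (Y AND Z)) OR X) OR ((Y OR (Y AND Z)) NAND X)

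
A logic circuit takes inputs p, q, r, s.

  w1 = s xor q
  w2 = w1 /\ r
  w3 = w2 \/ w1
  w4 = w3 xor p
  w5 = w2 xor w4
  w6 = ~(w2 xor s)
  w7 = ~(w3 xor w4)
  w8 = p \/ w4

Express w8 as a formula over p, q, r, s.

p \/ ((((s xor q) /\ r) \/ (s xor q)) xor p)

w1 = s xor q
w2 = w1 /\ r = (s xor q) /\ r
w3 = w2 \/ w1 = ((s xor q) /\ r) \/ (s xor q)
w4 = w3 xor p = (((s xor q) /\ r) \/ (s xor q)) xor p
w8 = p \/ w4 = p \/ ((((s xor q) /\ r) \/ (s xor q)) xor p)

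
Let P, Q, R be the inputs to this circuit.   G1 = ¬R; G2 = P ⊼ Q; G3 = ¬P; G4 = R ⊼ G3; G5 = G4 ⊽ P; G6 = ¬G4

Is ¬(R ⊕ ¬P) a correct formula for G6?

No

G3 = ¬P
G4 = R ⊼ G3 = R ⊼ ¬P
G6 = ¬G4 = ¬(R ⊼ ¬P)
At P=1, Q=0, R=0: circuit gives 0, formula gives 1.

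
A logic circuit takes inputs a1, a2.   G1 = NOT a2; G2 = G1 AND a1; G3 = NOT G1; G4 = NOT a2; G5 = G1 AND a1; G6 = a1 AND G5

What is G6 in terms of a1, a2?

G1 = NOT a2
G5 = G1 AND a1 = NOT a2 AND a1
G6 = a1 AND G5 = a1 AND (NOT a2 AND a1)

a1 AND (NOT a2 AND a1)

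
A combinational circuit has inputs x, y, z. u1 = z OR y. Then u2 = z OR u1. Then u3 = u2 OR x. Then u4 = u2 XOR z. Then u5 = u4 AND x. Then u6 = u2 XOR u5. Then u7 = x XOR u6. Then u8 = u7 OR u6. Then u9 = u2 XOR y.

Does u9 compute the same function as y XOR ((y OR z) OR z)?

u1 = z OR y
u2 = z OR u1 = z OR (z OR y)
u9 = u2 XOR y = (z OR (z OR y)) XOR y
At x=0, y=0, z=0: circuit gives 0, formula gives 0.
At x=0, y=0, z=1: circuit gives 1, formula gives 1.
Agrees on all 8 inputs.

Yes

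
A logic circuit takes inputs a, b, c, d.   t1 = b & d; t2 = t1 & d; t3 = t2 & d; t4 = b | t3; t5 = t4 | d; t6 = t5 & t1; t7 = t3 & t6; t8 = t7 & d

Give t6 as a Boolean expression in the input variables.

((b | (((b & d) & d) & d)) | d) & (b & d)

t1 = b & d
t2 = t1 & d = (b & d) & d
t3 = t2 & d = ((b & d) & d) & d
t4 = b | t3 = b | (((b & d) & d) & d)
t5 = t4 | d = (b | (((b & d) & d) & d)) | d
t6 = t5 & t1 = ((b | (((b & d) & d) & d)) | d) & (b & d)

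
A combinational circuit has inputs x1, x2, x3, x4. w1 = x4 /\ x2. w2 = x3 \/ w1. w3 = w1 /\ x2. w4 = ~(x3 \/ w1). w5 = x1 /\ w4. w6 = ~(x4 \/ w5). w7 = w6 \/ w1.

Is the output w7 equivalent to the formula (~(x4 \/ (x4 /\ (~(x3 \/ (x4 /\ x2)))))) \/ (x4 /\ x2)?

No

w1 = x4 /\ x2
w4 = ~(x3 \/ w1) = ~(x3 \/ (x4 /\ x2))
w5 = x1 /\ w4 = x1 /\ (~(x3 \/ (x4 /\ x2)))
w6 = ~(x4 \/ w5) = ~(x4 \/ (x1 /\ (~(x3 \/ (x4 /\ x2)))))
w7 = w6 \/ w1 = (~(x4 \/ (x1 /\ (~(x3 \/ (x4 /\ x2)))))) \/ (x4 /\ x2)
At x1=1, x2=0, x3=0, x4=0: circuit gives 0, formula gives 1.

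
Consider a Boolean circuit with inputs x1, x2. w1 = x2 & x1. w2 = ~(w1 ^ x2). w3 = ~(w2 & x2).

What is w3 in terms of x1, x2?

~((~((x2 & x1) ^ x2)) & x2)

w1 = x2 & x1
w2 = ~(w1 ^ x2) = ~((x2 & x1) ^ x2)
w3 = ~(w2 & x2) = ~((~((x2 & x1) ^ x2)) & x2)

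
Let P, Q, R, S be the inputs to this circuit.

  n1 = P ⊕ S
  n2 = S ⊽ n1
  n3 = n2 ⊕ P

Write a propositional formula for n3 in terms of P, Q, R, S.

n1 = P ⊕ S
n2 = S ⊽ n1 = S ⊽ (P ⊕ S)
n3 = n2 ⊕ P = (S ⊽ (P ⊕ S)) ⊕ P

(S ⊽ (P ⊕ S)) ⊕ P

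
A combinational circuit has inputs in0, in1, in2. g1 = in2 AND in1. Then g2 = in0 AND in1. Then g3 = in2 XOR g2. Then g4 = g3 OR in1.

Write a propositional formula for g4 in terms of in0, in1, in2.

(in2 XOR (in0 AND in1)) OR in1

g2 = in0 AND in1
g3 = in2 XOR g2 = in2 XOR (in0 AND in1)
g4 = g3 OR in1 = (in2 XOR (in0 AND in1)) OR in1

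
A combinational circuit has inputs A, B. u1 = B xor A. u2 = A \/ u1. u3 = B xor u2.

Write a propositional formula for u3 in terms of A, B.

u1 = B xor A
u2 = A \/ u1 = A \/ (B xor A)
u3 = B xor u2 = B xor (A \/ (B xor A))

B xor (A \/ (B xor A))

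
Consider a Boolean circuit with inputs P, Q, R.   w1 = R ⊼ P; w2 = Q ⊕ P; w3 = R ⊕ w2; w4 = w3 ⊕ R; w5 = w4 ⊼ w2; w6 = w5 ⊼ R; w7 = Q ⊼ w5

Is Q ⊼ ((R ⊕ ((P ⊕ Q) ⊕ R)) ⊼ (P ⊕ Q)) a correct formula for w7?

w2 = Q ⊕ P
w3 = R ⊕ w2 = R ⊕ (Q ⊕ P)
w4 = w3 ⊕ R = (R ⊕ (Q ⊕ P)) ⊕ R
w5 = w4 ⊼ w2 = ((R ⊕ (Q ⊕ P)) ⊕ R) ⊼ (Q ⊕ P)
w7 = Q ⊼ w5 = Q ⊼ (((R ⊕ (Q ⊕ P)) ⊕ R) ⊼ (Q ⊕ P))
At P=1, Q=1, R=0: circuit gives 0, formula gives 0.
At P=0, Q=0, R=0: circuit gives 1, formula gives 1.
Agrees on all 8 inputs.

Yes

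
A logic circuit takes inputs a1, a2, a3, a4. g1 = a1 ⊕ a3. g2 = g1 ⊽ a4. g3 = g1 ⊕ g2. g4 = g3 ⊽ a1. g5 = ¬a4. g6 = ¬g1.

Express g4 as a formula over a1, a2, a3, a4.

((a1 ⊕ a3) ⊕ ((a1 ⊕ a3) ⊽ a4)) ⊽ a1

g1 = a1 ⊕ a3
g2 = g1 ⊽ a4 = (a1 ⊕ a3) ⊽ a4
g3 = g1 ⊕ g2 = (a1 ⊕ a3) ⊕ ((a1 ⊕ a3) ⊽ a4)
g4 = g3 ⊽ a1 = ((a1 ⊕ a3) ⊕ ((a1 ⊕ a3) ⊽ a4)) ⊽ a1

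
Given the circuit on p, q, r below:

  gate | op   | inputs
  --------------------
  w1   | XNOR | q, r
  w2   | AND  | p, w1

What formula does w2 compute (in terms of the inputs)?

p AND (q XNOR r)

w1 = q XNOR r
w2 = p AND w1 = p AND (q XNOR r)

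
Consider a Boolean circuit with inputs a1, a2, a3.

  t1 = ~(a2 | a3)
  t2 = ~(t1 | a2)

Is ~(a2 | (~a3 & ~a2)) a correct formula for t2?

Yes

t1 = ~(a2 | a3)
t2 = ~(t1 | a2) = ~((~(a2 | a3)) | a2)
At a1=0, a2=0, a3=0: circuit gives 0, formula gives 0.
At a1=0, a2=0, a3=1: circuit gives 1, formula gives 1.
Agrees on all 8 inputs.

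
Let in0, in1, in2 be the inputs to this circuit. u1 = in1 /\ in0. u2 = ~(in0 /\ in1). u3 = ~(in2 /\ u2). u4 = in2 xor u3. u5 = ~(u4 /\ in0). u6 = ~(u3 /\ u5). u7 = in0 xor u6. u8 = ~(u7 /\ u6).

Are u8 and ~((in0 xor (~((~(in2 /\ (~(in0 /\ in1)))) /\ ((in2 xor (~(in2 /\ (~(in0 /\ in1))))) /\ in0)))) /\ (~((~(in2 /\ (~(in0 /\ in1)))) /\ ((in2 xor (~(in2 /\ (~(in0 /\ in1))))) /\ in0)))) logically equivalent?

u2 = ~(in0 /\ in1)
u3 = ~(in2 /\ u2) = ~(in2 /\ (~(in0 /\ in1)))
u4 = in2 xor u3 = in2 xor (~(in2 /\ (~(in0 /\ in1))))
u5 = ~(u4 /\ in0) = ~((in2 xor (~(in2 /\ (~(in0 /\ in1))))) /\ in0)
u6 = ~(u3 /\ u5) = ~((~(in2 /\ (~(in0 /\ in1)))) /\ (~((in2 xor (~(in2 /\ (~(in0 /\ in1))))) /\ in0)))
u7 = in0 xor u6 = in0 xor (~((~(in2 /\ (~(in0 /\ in1)))) /\ (~((in2 xor (~(in2 /\ (~(in0 /\ in1))))) /\ in0))))
u8 = ~(u7 /\ u6) = ~((in0 xor (~((~(in2 /\ (~(in0 /\ in1)))) /\ (~((in2 xor (~(in2 /\ (~(in0 /\ in1))))) /\ in0))))) /\ (~((~(in2 /\ (~(in0 /\ in1)))) /\ (~((in2 xor (~(in2 /\ (~(in0 /\ in1))))) /\ in0)))))
At in0=0, in1=0, in2=0: circuit gives 1, formula gives 0.

No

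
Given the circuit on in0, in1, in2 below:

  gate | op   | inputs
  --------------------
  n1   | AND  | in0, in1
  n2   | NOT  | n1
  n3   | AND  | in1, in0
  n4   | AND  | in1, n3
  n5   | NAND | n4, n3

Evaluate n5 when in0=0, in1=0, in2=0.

n3 = 0 AND 0 = 0
n4 = 0 AND 0 = 0
n5 = 0 NAND 0 = 1

1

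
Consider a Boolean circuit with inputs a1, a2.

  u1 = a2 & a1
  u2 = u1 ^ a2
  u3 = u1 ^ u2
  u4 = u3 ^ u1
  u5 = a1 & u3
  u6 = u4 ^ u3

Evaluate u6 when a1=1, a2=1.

1

u1 = 1 & 1 = 1
u2 = 1 ^ 1 = 0
u3 = 1 ^ 0 = 1
u4 = 1 ^ 1 = 0
u6 = 0 ^ 1 = 1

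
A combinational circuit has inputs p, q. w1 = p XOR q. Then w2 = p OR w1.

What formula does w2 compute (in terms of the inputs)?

p OR (p XOR q)

w1 = p XOR q
w2 = p OR w1 = p OR (p XOR q)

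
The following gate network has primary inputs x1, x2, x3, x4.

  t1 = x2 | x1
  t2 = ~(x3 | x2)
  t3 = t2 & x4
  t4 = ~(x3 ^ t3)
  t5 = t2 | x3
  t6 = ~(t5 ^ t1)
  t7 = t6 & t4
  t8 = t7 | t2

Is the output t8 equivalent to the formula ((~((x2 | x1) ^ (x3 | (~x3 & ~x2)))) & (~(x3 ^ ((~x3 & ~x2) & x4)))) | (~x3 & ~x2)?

t1 = x2 | x1
t2 = ~(x3 | x2)
t3 = t2 & x4 = (~(x3 | x2)) & x4
t4 = ~(x3 ^ t3) = ~(x3 ^ ((~(x3 | x2)) & x4))
t5 = t2 | x3 = (~(x3 | x2)) | x3
t6 = ~(t5 ^ t1) = ~(((~(x3 | x2)) | x3) ^ (x2 | x1))
t7 = t6 & t4 = (~(((~(x3 | x2)) | x3) ^ (x2 | x1))) & (~(x3 ^ ((~(x3 | x2)) & x4)))
t8 = t7 | t2 = ((~(((~(x3 | x2)) | x3) ^ (x2 | x1))) & (~(x3 ^ ((~(x3 | x2)) & x4)))) | (~(x3 | x2))
At x1=0, x2=0, x3=1, x4=0: circuit gives 0, formula gives 0.
At x1=0, x2=0, x3=0, x4=0: circuit gives 1, formula gives 1.
Agrees on all 16 inputs.

Yes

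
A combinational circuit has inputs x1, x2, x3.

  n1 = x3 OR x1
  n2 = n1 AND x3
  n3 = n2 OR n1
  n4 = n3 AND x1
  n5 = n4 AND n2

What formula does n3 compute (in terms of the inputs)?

n1 = x3 OR x1
n2 = n1 AND x3 = (x3 OR x1) AND x3
n3 = n2 OR n1 = ((x3 OR x1) AND x3) OR (x3 OR x1)

((x3 OR x1) AND x3) OR (x3 OR x1)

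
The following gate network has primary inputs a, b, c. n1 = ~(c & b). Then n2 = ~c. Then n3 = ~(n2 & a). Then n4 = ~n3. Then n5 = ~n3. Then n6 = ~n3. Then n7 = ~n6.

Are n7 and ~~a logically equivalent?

n2 = ~c
n3 = ~(n2 & a) = ~(~c & a)
n6 = ~n3 = ~(~(~c & a))
n7 = ~n6 = ~~(~(~c & a))
At a=0, b=0, c=0: circuit gives 1, formula gives 0.

No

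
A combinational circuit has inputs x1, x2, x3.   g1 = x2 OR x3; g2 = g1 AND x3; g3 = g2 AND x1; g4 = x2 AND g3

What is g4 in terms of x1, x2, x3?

g1 = x2 OR x3
g2 = g1 AND x3 = (x2 OR x3) AND x3
g3 = g2 AND x1 = ((x2 OR x3) AND x3) AND x1
g4 = x2 AND g3 = x2 AND (((x2 OR x3) AND x3) AND x1)

x2 AND (((x2 OR x3) AND x3) AND x1)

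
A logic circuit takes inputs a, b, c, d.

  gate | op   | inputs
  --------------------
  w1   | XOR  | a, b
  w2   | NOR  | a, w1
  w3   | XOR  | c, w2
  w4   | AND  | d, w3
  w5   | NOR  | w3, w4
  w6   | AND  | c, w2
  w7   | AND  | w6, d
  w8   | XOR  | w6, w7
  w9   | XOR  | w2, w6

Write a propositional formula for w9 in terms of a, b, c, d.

w1 = a XOR b
w2 = a NOR w1 = a NOR (a XOR b)
w6 = c AND w2 = c AND (a NOR (a XOR b))
w9 = w2 XOR w6 = (a NOR (a XOR b)) XOR (c AND (a NOR (a XOR b)))

(a NOR (a XOR b)) XOR (c AND (a NOR (a XOR b)))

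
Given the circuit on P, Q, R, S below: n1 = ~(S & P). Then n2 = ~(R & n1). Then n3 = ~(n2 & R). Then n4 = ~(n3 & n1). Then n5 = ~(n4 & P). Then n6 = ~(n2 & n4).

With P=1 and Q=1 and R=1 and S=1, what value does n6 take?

0

n1 = ~(1 & 1) = 0
n2 = ~(1 & 0) = 1
n3 = ~(1 & 1) = 0
n4 = ~(0 & 0) = 1
n6 = ~(1 & 1) = 0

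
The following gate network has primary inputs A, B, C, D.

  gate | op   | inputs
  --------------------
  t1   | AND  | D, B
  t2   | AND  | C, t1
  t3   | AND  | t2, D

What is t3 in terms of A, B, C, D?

(C AND (D AND B)) AND D

t1 = D AND B
t2 = C AND t1 = C AND (D AND B)
t3 = t2 AND D = (C AND (D AND B)) AND D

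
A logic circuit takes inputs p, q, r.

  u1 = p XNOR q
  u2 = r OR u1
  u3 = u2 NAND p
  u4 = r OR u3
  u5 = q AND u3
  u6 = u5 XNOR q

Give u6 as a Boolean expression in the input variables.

(q AND ((r OR (p XNOR q)) NAND p)) XNOR q

u1 = p XNOR q
u2 = r OR u1 = r OR (p XNOR q)
u3 = u2 NAND p = (r OR (p XNOR q)) NAND p
u5 = q AND u3 = q AND ((r OR (p XNOR q)) NAND p)
u6 = u5 XNOR q = (q AND ((r OR (p XNOR q)) NAND p)) XNOR q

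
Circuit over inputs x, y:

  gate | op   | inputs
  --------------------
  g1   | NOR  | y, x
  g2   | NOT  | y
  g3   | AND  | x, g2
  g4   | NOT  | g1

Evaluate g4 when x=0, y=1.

1

g1 = 1 NOR 0 = 0
g4 = NOT 0 = 1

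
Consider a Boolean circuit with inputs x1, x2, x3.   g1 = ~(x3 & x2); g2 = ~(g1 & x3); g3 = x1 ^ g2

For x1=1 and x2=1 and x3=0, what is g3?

0

g1 = ~(0 & 1) = 1
g2 = ~(1 & 0) = 1
g3 = 1 ^ 1 = 0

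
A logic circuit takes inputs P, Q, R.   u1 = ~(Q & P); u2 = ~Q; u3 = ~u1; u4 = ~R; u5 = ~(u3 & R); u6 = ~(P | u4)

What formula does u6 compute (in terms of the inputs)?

u4 = ~R
u6 = ~(P | u4) = ~(P | ~R)

~(P | ~R)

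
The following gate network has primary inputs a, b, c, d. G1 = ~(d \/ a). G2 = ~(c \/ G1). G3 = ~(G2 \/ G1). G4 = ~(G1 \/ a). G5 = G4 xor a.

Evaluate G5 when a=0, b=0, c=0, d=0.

G1 = ~(0 \/ 0) = 1
G4 = ~(1 \/ 0) = 0
G5 = 0 xor 0 = 0

0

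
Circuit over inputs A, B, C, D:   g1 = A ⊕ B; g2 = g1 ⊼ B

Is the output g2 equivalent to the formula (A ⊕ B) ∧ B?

No

g1 = A ⊕ B
g2 = g1 ⊼ B = (A ⊕ B) ⊼ B
At A=0, B=0, C=0, D=0: circuit gives 1, formula gives 0.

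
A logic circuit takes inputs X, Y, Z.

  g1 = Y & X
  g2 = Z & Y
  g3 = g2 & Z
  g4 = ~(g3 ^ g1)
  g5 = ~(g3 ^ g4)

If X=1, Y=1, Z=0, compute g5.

1

g1 = 1 & 1 = 1
g2 = 0 & 1 = 0
g3 = 0 & 0 = 0
g4 = ~(0 ^ 1) = 0
g5 = ~(0 ^ 0) = 1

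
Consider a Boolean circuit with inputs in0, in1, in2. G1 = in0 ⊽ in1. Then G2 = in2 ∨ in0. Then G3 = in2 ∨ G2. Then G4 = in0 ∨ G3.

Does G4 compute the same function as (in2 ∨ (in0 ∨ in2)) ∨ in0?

G2 = in2 ∨ in0
G3 = in2 ∨ G2 = in2 ∨ (in2 ∨ in0)
G4 = in0 ∨ G3 = in0 ∨ (in2 ∨ (in2 ∨ in0))
At in0=0, in1=0, in2=0: circuit gives 0, formula gives 0.
At in0=0, in1=0, in2=1: circuit gives 1, formula gives 1.
Agrees on all 8 inputs.

Yes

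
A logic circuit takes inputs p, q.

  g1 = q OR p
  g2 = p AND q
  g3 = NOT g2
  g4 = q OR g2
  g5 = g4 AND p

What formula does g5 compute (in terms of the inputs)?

g2 = p AND q
g4 = q OR g2 = q OR (p AND q)
g5 = g4 AND p = (q OR (p AND q)) AND p

(q OR (p AND q)) AND p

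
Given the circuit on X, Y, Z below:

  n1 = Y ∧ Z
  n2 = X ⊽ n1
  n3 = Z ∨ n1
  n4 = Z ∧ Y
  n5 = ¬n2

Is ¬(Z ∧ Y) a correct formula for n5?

n1 = Y ∧ Z
n2 = X ⊽ n1 = X ⊽ (Y ∧ Z)
n5 = ¬n2 = ¬(X ⊽ (Y ∧ Z))
At X=0, Y=0, Z=0: circuit gives 0, formula gives 1.

No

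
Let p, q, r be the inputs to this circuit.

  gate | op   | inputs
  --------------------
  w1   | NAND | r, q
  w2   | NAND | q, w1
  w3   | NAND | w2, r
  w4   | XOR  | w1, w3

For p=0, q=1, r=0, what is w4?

w1 = 0 NAND 1 = 1
w2 = 1 NAND 1 = 0
w3 = 0 NAND 0 = 1
w4 = 1 XOR 1 = 0

0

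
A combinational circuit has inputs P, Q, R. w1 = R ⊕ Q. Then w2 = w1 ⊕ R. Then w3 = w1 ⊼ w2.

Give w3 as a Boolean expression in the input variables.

(R ⊕ Q) ⊼ ((R ⊕ Q) ⊕ R)

w1 = R ⊕ Q
w2 = w1 ⊕ R = (R ⊕ Q) ⊕ R
w3 = w1 ⊼ w2 = (R ⊕ Q) ⊼ ((R ⊕ Q) ⊕ R)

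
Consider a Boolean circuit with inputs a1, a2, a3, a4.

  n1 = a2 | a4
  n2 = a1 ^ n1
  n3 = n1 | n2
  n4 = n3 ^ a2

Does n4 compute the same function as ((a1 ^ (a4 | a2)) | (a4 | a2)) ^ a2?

n1 = a2 | a4
n2 = a1 ^ n1 = a1 ^ (a2 | a4)
n3 = n1 | n2 = (a2 | a4) | (a1 ^ (a2 | a4))
n4 = n3 ^ a2 = ((a2 | a4) | (a1 ^ (a2 | a4))) ^ a2
At a1=0, a2=0, a3=0, a4=0: circuit gives 0, formula gives 0.
At a1=0, a2=0, a3=0, a4=1: circuit gives 1, formula gives 1.
Agrees on all 16 inputs.

Yes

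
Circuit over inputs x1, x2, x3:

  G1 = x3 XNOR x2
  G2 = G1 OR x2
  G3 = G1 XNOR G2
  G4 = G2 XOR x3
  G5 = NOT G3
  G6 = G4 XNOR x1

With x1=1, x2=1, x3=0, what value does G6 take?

G1 = 0 XNOR 1 = 0
G2 = 0 OR 1 = 1
G4 = 1 XOR 0 = 1
G6 = 1 XNOR 1 = 1

1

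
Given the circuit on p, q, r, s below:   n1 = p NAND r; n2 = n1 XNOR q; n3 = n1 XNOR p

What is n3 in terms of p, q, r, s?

(p NAND r) XNOR p

n1 = p NAND r
n3 = n1 XNOR p = (p NAND r) XNOR p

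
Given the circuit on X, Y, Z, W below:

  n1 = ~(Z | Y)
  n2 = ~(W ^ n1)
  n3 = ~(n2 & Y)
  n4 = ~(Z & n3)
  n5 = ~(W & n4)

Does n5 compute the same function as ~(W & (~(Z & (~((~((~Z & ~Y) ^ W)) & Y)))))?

n1 = ~(Z | Y)
n2 = ~(W ^ n1) = ~(W ^ (~(Z | Y)))
n3 = ~(n2 & Y) = ~((~(W ^ (~(Z | Y)))) & Y)
n4 = ~(Z & n3) = ~(Z & (~((~(W ^ (~(Z | Y)))) & Y)))
n5 = ~(W & n4) = ~(W & (~(Z & (~((~(W ^ (~(Z | Y)))) & Y)))))
At X=0, Y=0, Z=0, W=1: circuit gives 0, formula gives 0.
At X=0, Y=0, Z=0, W=0: circuit gives 1, formula gives 1.
Agrees on all 16 inputs.

Yes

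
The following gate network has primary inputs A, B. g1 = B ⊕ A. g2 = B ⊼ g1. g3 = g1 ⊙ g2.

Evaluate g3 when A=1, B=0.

g1 = 0 ⊕ 1 = 1
g2 = 0 ⊼ 1 = 1
g3 = 1 ⊙ 1 = 1

1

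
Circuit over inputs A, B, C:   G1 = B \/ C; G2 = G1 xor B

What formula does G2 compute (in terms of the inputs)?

(B \/ C) xor B

G1 = B \/ C
G2 = G1 xor B = (B \/ C) xor B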